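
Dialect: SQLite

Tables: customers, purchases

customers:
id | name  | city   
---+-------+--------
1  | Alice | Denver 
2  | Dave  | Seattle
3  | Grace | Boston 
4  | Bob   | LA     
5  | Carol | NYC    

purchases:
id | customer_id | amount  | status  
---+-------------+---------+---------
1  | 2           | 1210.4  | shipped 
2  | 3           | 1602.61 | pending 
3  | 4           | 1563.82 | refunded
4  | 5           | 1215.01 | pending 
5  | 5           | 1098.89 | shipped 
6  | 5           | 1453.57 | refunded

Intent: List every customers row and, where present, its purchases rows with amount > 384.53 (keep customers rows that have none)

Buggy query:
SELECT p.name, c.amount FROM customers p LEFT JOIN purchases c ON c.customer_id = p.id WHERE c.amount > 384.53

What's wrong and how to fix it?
Bug: A WHERE condition on the right-hand table after LEFT JOIN drops unmatched parents

Fix: Move the right-table condition into the ON clause so unmatched parents are kept

Corrected query:
SELECT p.name, c.amount FROM customers p LEFT JOIN purchases c ON c.customer_id = p.id AND c.amount > 384.53

Result:
name  | amount 
------+--------
Alice | NULL   
Dave  | 1210.4 
Grace | 1602.61
Bob   | 1563.82
Carol | 1098.89
Carol | 1215.01
Carol | 1453.57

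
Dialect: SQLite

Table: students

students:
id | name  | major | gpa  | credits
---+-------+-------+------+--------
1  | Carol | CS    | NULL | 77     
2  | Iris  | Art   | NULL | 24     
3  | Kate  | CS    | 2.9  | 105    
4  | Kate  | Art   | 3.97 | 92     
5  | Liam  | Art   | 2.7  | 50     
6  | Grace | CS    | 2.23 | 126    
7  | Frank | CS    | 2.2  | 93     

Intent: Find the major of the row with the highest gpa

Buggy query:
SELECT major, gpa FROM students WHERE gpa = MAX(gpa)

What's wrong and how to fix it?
Bug: WHERE is evaluated per row; an aggregate over the whole table isn't defined there

Fix: Use a subquery: WHERE gpa = (SELECT MAX(gpa) FROM students)

Corrected query:
SELECT major, gpa FROM students WHERE gpa = (SELECT MAX(gpa) FROM students)

Result:
major | gpa 
------+-----
Art   | 3.97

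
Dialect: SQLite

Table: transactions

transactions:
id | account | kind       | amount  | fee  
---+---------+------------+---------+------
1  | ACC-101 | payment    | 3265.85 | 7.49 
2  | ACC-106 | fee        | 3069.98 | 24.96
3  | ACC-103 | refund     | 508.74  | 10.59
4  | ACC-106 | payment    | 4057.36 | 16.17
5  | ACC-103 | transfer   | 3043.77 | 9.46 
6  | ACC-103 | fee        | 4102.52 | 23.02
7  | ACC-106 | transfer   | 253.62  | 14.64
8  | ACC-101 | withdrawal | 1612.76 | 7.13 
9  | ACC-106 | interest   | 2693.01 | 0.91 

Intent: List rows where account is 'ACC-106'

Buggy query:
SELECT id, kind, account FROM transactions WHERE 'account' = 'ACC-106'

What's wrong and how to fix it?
Bug: Single quotes denote string literals in SQL; the column name is being compared as a constant string

Fix: Remove the quotes around the column name (or use double quotes for an identifier)

Corrected query:
SELECT id, kind, account FROM transactions WHERE account = 'ACC-106'

Result:
id | kind     | account
---+----------+--------
2  | fee      | ACC-106
4  | payment  | ACC-106
7  | transfer | ACC-106
9  | interest | ACC-106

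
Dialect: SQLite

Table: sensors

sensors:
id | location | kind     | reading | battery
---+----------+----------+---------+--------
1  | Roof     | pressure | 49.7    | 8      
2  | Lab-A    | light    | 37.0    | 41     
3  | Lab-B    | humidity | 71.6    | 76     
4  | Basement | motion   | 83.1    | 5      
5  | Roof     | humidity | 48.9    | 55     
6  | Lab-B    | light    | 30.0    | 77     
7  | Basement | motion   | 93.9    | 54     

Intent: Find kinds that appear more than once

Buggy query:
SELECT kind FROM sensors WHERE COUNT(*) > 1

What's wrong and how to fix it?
Bug: WHERE can't reference COUNT(*); aggregates are computed after WHERE

Fix: GROUP BY kind, then filter groups with HAVING COUNT(*) > 1

Corrected query:
SELECT kind FROM sensors GROUP BY kind HAVING COUNT(*) > 1

Result:
kind    
--------
humidity
light   
motion  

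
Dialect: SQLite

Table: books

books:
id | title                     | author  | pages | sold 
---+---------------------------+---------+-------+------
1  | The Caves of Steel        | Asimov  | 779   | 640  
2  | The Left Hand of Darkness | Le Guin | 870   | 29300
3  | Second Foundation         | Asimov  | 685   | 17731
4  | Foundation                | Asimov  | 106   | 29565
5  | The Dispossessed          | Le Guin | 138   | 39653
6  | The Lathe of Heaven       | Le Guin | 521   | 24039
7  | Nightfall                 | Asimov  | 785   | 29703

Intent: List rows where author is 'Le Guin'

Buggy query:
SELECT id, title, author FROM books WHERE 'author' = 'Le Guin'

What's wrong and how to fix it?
Bug: Single quotes denote string literals in SQL; the column name is being compared as a constant string

Fix: Reference the column as author without single quotes

Corrected query:
SELECT id, title, author FROM books WHERE author = 'Le Guin'

Result:
id | title                     | author 
---+---------------------------+--------
2  | The Left Hand of Darkness | Le Guin
5  | The Dispossessed          | Le Guin
6  | The Lathe of Heaven       | Le Guin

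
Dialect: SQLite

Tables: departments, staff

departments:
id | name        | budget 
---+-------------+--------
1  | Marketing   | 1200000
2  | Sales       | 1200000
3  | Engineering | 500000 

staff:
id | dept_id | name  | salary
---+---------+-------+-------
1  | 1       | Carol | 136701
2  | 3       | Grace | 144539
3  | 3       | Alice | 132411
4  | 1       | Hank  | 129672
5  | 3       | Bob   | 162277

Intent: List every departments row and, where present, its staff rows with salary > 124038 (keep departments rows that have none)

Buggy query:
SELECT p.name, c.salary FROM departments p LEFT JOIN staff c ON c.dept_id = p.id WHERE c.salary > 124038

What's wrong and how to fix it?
Bug: A WHERE condition on the right-hand table after LEFT JOIN drops unmatched parents

Fix: Move the right-table condition into the ON clause so unmatched parents are kept

Corrected query:
SELECT p.name, c.salary FROM departments p LEFT JOIN staff c ON c.dept_id = p.id AND c.salary > 124038

Result:
name        | salary
------------+-------
Marketing   | 129672
Marketing   | 136701
Sales       | NULL  
Engineering | 132411
Engineering | 144539
Engineering | 162277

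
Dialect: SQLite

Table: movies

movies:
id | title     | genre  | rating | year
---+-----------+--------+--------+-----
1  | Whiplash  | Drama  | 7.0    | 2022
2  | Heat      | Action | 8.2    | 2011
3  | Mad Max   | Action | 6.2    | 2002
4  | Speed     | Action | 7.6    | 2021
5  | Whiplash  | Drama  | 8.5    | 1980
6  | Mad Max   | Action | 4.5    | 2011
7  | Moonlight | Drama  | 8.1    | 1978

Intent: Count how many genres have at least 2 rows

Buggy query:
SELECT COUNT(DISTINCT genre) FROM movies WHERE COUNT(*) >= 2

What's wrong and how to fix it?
Bug: WHERE filters individual rows, not groups, so a group-level COUNT is invalid there

Fix: Group first with HAVING COUNT(*) >= 2, then COUNT the resulting groups

Corrected query:
SELECT COUNT(*) FROM (SELECT genre FROM movies GROUP BY genre HAVING COUNT(*) >= 2)

Result:
COUNT(*)
--------
2       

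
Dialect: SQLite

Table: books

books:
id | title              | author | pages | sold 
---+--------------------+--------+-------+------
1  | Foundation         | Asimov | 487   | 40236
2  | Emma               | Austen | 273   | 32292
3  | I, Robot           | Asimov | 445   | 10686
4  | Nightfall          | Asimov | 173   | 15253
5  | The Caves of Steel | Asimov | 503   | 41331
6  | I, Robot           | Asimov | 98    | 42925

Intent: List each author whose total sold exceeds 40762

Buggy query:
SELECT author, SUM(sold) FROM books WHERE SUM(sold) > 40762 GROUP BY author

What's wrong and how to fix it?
Bug: Aggregate functions cannot appear in a WHERE clause

Fix: Move the aggregate condition to a HAVING clause

Corrected query:
SELECT author, SUM(sold) FROM books GROUP BY author HAVING SUM(sold) > 40762

Result:
author | SUM(sold)
-------+----------
Asimov | 150431   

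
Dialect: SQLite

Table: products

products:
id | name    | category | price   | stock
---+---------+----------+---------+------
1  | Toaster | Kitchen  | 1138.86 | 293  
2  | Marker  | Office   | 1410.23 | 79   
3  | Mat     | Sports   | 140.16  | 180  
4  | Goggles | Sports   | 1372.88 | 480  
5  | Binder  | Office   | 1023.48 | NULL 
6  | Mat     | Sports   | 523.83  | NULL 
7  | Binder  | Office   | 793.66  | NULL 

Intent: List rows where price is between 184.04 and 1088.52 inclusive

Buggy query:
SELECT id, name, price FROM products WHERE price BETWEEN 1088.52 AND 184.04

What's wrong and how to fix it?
Bug: The bounds are reversed; BETWEEN a AND b requires a <= b to match anything

Fix: Write BETWEEN 184.04 AND 1088.52

Corrected query:
SELECT id, name, price FROM products WHERE price BETWEEN 184.04 AND 1088.52

Result:
id | name   | price  
---+--------+--------
5  | Binder | 1023.48
6  | Mat    | 523.83 
7  | Binder | 793.66 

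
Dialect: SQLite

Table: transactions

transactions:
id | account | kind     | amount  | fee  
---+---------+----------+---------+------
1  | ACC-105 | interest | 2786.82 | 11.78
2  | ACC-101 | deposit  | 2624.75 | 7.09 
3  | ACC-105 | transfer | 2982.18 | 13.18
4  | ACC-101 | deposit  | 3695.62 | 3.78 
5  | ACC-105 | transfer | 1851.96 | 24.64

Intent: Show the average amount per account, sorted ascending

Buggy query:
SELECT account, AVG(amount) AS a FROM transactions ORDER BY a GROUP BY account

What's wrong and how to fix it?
Bug: ORDER BY appears before GROUP BY; SQL clause order requires GROUP BY first

Fix: Move ORDER BY to the end, after GROUP BY

Corrected query:
SELECT account, AVG(amount) AS a FROM transactions GROUP BY account ORDER BY a

Result:
account | a       
--------+---------
ACC-105 | 2540.32 
ACC-101 | 3160.185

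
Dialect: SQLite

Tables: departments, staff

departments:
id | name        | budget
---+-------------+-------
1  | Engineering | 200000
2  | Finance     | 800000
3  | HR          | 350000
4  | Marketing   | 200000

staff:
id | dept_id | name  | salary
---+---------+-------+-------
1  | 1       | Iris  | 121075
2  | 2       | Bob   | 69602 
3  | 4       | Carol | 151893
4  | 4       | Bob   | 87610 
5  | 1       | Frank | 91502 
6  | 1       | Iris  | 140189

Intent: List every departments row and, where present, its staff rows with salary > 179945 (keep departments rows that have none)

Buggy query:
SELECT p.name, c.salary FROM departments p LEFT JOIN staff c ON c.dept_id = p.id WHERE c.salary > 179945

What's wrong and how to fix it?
Bug: A WHERE condition on the right-hand table after LEFT JOIN drops unmatched parents

Fix: Move the right-table condition into the ON clause so unmatched parents are kept

Corrected query:
SELECT p.name, c.salary FROM departments p LEFT JOIN staff c ON c.dept_id = p.id AND c.salary > 179945

Result:
name        | salary
------------+-------
Engineering | NULL  
Finance     | NULL  
HR          | NULL  
Marketing   | NULL  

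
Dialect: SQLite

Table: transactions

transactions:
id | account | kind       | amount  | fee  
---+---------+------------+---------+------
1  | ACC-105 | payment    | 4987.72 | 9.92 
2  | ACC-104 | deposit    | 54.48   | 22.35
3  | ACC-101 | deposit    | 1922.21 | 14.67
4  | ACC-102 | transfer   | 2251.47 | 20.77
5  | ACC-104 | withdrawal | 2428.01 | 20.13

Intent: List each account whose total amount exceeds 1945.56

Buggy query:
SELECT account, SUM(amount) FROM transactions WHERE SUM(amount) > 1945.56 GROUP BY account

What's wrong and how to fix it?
Bug: SUM(amount) is an aggregate, but WHERE filters rows before aggregation

Fix: Move the aggregate condition to a HAVING clause

Corrected query:
SELECT account, SUM(amount) FROM transactions GROUP BY account HAVING SUM(amount) > 1945.56

Result:
account | SUM(amount)
--------+------------
ACC-102 | 2251.47    
ACC-104 | 2482.49    
ACC-105 | 4987.72    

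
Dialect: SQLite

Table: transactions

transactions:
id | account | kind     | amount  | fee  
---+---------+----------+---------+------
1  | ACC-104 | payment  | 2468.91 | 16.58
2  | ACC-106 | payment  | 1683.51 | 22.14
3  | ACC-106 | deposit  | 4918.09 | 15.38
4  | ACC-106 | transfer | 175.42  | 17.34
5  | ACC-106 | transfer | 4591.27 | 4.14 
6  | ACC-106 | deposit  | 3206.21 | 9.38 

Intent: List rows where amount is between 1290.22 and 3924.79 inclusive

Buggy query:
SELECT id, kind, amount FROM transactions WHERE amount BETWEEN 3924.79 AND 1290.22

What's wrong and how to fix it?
Bug: The bounds are reversed; BETWEEN a AND b requires a <= b to match anything

Fix: Swap the bounds so the smaller value comes first

Corrected query:
SELECT id, kind, amount FROM transactions WHERE amount BETWEEN 1290.22 AND 3924.79

Result:
id | kind    | amount 
---+---------+--------
1  | payment | 2468.91
2  | payment | 1683.51
6  | deposit | 3206.21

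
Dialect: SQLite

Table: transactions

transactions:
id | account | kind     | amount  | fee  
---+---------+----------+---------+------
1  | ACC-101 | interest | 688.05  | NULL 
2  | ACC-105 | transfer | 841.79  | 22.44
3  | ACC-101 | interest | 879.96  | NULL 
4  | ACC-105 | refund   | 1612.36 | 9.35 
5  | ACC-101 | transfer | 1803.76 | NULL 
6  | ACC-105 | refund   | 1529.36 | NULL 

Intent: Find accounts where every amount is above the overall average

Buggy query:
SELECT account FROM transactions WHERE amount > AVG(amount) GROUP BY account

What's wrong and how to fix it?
Bug: WHERE evaluates per row before aggregation, so AVG() is unavailable

Fix: Compute the overall average in a scalar subquery and compare each group's MIN against it in HAVING

Corrected query:
SELECT account FROM transactions GROUP BY account HAVING MIN(amount) > (SELECT AVG(amount) FROM transactions)

Result:
(no rows)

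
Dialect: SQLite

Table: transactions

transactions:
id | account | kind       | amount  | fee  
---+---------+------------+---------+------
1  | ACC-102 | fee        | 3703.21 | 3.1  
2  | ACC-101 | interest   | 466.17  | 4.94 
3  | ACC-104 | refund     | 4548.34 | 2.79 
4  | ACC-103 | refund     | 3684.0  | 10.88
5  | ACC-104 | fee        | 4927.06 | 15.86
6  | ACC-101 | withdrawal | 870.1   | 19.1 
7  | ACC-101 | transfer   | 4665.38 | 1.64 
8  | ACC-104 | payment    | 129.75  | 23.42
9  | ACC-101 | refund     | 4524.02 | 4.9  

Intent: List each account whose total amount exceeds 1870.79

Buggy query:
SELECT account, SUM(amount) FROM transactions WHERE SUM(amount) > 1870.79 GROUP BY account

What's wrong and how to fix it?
Bug: Aggregate functions cannot appear in a WHERE clause

Fix: Use HAVING (which filters groups after aggregation) instead of WHERE

Corrected query:
SELECT account, SUM(amount) FROM transactions GROUP BY account HAVING SUM(amount) > 1870.79

Result:
account | SUM(amount)
--------+------------
ACC-101 | 10525.67   
ACC-102 | 3703.21    
ACC-103 | 3684       
ACC-104 | 9605.15    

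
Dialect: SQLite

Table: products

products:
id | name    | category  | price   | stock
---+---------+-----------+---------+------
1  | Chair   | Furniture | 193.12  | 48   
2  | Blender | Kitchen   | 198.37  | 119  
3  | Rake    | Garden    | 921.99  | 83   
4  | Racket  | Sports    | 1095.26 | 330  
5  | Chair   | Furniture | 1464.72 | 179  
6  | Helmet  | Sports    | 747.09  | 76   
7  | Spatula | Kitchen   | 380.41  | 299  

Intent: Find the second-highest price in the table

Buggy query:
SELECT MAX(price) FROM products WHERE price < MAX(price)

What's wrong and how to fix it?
Bug: The inner MAX is an aggregate inside WHERE, which is not allowed

Fix: Compute the overall MAX in a subquery, then take MAX of rows below it

Corrected query:
SELECT MAX(price) FROM products WHERE price < (SELECT MAX(price) FROM products)

Result:
MAX(price)
----------
1095.26   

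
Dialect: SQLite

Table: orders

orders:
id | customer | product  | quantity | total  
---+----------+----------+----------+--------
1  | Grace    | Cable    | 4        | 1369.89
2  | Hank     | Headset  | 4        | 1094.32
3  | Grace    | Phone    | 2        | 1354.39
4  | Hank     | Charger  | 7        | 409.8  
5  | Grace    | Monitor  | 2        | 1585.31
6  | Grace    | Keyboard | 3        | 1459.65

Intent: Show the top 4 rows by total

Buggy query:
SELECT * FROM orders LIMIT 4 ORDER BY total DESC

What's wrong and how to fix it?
Bug: ORDER BY cannot follow LIMIT; LIMIT is the final clause

Fix: Swap the clauses: ORDER BY first, then LIMIT

Corrected query:
SELECT * FROM orders ORDER BY total DESC LIMIT 4

Result:
id | customer | product  | quantity | total  
---+----------+----------+----------+--------
5  | Grace    | Monitor  | 2        | 1585.31
6  | Grace    | Keyboard | 3        | 1459.65
1  | Grace    | Cable    | 4        | 1369.89
3  | Grace    | Phone    | 2        | 1354.39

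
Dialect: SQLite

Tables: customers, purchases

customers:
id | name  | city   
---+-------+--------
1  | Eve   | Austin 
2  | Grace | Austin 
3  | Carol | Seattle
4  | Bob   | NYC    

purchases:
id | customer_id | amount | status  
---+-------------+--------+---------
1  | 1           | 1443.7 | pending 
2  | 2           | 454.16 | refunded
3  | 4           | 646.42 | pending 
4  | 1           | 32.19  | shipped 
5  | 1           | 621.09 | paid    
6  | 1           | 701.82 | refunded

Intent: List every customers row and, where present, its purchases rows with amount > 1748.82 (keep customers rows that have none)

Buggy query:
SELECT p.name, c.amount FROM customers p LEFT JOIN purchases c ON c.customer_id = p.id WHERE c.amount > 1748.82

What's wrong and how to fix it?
Bug: Filtering c.amount in WHERE discards the NULL rows produced by LEFT JOIN, turning it into an inner join

Fix: Move the right-table condition into the ON clause so unmatched parents are kept

Corrected query:
SELECT p.name, c.amount FROM customers p LEFT JOIN purchases c ON c.customer_id = p.id AND c.amount > 1748.82

Result:
name  | amount
------+-------
Eve   | NULL  
Grace | NULL  
Carol | NULL  
Bob   | NULL  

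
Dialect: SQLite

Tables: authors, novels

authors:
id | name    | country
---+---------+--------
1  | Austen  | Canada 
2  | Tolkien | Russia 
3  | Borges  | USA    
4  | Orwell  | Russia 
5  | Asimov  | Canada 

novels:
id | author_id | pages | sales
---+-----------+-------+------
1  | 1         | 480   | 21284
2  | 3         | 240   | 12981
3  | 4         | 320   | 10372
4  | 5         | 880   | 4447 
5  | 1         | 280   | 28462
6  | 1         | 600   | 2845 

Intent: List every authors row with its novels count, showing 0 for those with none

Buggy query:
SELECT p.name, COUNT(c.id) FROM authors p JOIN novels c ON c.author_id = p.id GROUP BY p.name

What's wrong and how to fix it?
Bug: An inner join excludes parents with zero children

Fix: Use LEFT JOIN so parents without children still appear (COUNT(c.id) gives 0)

Corrected query:
SELECT p.name, COUNT(c.id) FROM authors p LEFT JOIN novels c ON c.author_id = p.id GROUP BY p.name

Result:
name    | COUNT(c.id)
--------+------------
Asimov  | 1          
Austen  | 3          
Borges  | 1          
Orwell  | 1          
Tolkien | 0          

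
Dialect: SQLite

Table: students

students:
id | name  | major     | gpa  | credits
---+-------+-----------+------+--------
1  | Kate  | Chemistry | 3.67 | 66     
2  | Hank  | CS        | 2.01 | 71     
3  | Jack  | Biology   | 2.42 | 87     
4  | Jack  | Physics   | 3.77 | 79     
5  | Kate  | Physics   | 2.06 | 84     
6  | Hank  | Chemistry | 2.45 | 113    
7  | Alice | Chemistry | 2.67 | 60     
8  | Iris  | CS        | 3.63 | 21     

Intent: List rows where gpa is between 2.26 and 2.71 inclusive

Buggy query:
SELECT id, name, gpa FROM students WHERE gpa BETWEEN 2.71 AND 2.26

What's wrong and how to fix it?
Bug: BETWEEN expects the lower bound first; with 2.71 AND 2.26 the range is empty

Fix: Swap the bounds so the smaller value comes first

Corrected query:
SELECT id, name, gpa FROM students WHERE gpa BETWEEN 2.26 AND 2.71

Result:
id | name  | gpa 
---+-------+-----
3  | Jack  | 2.42
6  | Hank  | 2.45
7  | Alice | 2.67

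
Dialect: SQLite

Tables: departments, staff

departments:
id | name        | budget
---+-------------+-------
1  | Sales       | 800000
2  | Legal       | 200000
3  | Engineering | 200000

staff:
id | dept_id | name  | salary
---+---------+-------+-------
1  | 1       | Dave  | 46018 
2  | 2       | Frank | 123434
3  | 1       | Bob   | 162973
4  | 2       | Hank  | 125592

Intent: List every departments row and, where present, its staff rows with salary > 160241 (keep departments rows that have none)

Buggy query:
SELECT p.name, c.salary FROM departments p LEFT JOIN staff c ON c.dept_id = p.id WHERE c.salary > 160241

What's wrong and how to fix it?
Bug: A WHERE condition on the right-hand table after LEFT JOIN drops unmatched parents

Fix: Move the right-table condition into the ON clause so unmatched parents are kept

Corrected query:
SELECT p.name, c.salary FROM departments p LEFT JOIN staff c ON c.dept_id = p.id AND c.salary > 160241

Result:
name        | salary
------------+-------
Sales       | 162973
Legal       | NULL  
Engineering | NULL  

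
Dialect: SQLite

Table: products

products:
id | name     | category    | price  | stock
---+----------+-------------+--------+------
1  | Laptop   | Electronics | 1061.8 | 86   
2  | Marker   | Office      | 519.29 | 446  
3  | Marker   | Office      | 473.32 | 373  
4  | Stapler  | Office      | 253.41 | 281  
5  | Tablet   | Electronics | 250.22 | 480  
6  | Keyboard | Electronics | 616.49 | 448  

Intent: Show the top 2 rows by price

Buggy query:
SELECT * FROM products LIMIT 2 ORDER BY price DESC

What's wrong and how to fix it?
Bug: LIMIT must come after ORDER BY

Fix: Sort with ORDER BY, then apply LIMIT

Corrected query:
SELECT * FROM products ORDER BY price DESC LIMIT 2

Result:
id | name     | category    | price  | stock
---+----------+-------------+--------+------
1  | Laptop   | Electronics | 1061.8 | 86   
6  | Keyboard | Electronics | 616.49 | 448  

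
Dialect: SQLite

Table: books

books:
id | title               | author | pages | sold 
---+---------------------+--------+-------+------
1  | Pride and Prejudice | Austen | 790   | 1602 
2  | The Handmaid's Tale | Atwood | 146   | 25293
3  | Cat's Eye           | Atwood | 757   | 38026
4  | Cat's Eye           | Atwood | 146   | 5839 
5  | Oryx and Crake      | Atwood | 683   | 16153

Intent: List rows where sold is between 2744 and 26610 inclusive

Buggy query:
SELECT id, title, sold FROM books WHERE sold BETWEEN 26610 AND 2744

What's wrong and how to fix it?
Bug: The bounds are reversed; BETWEEN a AND b requires a <= b to match anything

Fix: Swap the bounds so the smaller value comes first

Corrected query:
SELECT id, title, sold FROM books WHERE sold BETWEEN 2744 AND 26610

Result:
id | title               | sold 
---+---------------------+------
2  | The Handmaid's Tale | 25293
4  | Cat's Eye           | 5839 
5  | Oryx and Crake      | 16153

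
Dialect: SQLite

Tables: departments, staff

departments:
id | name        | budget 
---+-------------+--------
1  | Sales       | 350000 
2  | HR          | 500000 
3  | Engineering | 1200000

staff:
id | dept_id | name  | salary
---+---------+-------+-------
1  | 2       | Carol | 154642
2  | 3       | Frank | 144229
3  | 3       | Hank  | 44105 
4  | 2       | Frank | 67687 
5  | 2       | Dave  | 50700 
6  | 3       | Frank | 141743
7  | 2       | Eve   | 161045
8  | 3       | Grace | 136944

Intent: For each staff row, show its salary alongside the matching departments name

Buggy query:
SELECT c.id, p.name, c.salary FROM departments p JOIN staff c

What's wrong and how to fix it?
Bug: JOIN with no ON clause produces a cartesian product; every staff row pairs with every departments row

Fix: Add ON c.dept_id = p.id to the JOIN

Corrected query:
SELECT c.id, p.name, c.salary FROM departments p JOIN staff c ON c.dept_id = p.id

Result:
id | name        | salary
---+-------------+-------
1  | HR          | 154642
2  | Engineering | 144229
3  | Engineering | 44105 
4  | HR          | 67687 
5  | HR          | 50700 
6  | Engineering | 141743
7  | HR          | 161045
8  | Engineering | 136944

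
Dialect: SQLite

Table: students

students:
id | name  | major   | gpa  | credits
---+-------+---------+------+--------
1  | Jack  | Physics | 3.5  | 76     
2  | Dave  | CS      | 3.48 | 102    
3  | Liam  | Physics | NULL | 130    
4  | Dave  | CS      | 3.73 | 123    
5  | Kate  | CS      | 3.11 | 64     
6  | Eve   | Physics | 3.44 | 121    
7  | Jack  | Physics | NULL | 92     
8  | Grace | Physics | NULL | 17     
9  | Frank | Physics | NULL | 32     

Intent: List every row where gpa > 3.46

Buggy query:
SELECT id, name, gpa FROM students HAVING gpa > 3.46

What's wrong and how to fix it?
Bug: HAVING filters the output of aggregation, but this query has no GROUP BY and no aggregate functions, so SQLite rejects it (HAVING clause on a non-aggregate query); the condition here is per row

Fix: Use WHERE for row-level filtering

Corrected query:
SELECT id, name, gpa FROM students WHERE gpa > 3.46

Result:
id | name | gpa 
---+------+-----
1  | Jack | 3.5 
2  | Dave | 3.48
4  | Dave | 3.73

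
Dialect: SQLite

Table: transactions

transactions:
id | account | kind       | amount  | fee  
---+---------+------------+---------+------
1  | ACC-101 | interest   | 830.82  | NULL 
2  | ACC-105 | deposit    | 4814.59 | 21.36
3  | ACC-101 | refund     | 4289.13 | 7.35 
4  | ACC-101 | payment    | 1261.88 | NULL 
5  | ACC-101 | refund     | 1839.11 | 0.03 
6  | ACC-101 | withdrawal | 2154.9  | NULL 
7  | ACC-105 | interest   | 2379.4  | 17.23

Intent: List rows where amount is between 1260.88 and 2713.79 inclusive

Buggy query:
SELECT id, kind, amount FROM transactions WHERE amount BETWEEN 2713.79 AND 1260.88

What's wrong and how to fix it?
Bug: BETWEEN expects the lower bound first; with 2713.79 AND 1260.88 the range is empty

Fix: Swap the bounds so the smaller value comes first

Corrected query:
SELECT id, kind, amount FROM transactions WHERE amount BETWEEN 1260.88 AND 2713.79

Result:
id | kind       | amount 
---+------------+--------
4  | payment    | 1261.88
5  | refund     | 1839.11
6  | withdrawal | 2154.9 
7  | interest   | 2379.4 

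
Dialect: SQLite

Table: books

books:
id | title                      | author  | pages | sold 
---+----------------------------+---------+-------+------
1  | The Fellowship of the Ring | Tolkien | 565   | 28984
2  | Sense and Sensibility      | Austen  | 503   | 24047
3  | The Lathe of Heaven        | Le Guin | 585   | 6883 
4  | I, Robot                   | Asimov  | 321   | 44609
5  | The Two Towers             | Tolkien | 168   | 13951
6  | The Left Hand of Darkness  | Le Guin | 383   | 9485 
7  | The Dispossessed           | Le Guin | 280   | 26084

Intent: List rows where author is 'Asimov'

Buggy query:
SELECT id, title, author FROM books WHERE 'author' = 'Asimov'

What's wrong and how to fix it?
Bug: 'author' in single quotes is a string literal, not the column; the comparison is literal-vs-literal and never true

Fix: Reference the column as author without single quotes

Corrected query:
SELECT id, title, author FROM books WHERE author = 'Asimov'

Result:
id | title    | author
---+----------+-------
4  | I, Robot | Asimov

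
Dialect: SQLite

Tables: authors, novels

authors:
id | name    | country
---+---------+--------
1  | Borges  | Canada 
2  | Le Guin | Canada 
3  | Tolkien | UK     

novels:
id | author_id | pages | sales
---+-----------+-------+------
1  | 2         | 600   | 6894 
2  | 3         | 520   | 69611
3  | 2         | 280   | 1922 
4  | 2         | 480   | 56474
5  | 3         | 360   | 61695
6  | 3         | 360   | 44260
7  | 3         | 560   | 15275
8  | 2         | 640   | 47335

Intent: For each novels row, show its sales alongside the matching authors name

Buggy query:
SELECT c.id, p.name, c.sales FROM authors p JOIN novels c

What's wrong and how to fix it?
Bug: Missing join condition: each novels row is matched to all authors rows instead of just its own

Fix: Specify the join condition linking the foreign key to the parent id

Corrected query:
SELECT c.id, p.name, c.sales FROM authors p JOIN novels c ON c.author_id = p.id

Result:
id | name    | sales
---+---------+------
1  | Le Guin | 6894 
2  | Tolkien | 69611
3  | Le Guin | 1922 
4  | Le Guin | 56474
5  | Tolkien | 61695
6  | Tolkien | 44260
7  | Tolkien | 15275
8  | Le Guin | 47335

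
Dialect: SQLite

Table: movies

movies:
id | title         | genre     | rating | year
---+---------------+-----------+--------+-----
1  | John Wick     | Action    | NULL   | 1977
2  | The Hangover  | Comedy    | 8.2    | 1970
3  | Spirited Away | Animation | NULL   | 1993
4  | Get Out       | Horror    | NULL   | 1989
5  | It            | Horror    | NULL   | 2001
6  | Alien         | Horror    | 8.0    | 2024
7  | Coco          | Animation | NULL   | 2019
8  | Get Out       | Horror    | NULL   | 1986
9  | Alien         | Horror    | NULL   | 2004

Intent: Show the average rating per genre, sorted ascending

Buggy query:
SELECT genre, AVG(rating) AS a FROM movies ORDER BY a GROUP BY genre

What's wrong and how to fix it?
Bug: ORDER BY appears before GROUP BY; SQL clause order requires GROUP BY first

Fix: Move ORDER BY to the end, after GROUP BY

Corrected query:
SELECT genre, AVG(rating) AS a FROM movies GROUP BY genre ORDER BY a

Result:
genre     | a   
----------+-----
Action    | NULL
Animation | NULL
Horror    | 8   
Comedy    | 8.2 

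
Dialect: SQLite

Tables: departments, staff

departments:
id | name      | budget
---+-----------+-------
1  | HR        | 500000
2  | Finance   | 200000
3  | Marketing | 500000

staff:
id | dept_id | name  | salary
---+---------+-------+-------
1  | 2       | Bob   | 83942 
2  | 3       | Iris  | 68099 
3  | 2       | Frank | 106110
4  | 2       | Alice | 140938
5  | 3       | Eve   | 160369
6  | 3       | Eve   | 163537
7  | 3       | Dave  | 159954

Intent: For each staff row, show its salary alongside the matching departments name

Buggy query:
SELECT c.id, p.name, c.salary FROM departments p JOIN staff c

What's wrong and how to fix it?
Bug: Missing join condition: each staff row is matched to all departments rows instead of just its own

Fix: Specify the join condition linking the foreign key to the parent id

Corrected query:
SELECT c.id, p.name, c.salary FROM departments p JOIN staff c ON c.dept_id = p.id

Result:
id | name      | salary
---+-----------+-------
1  | Finance   | 83942 
2  | Marketing | 68099 
3  | Finance   | 106110
4  | Finance   | 140938
5  | Marketing | 160369
6  | Marketing | 163537
7  | Marketing | 159954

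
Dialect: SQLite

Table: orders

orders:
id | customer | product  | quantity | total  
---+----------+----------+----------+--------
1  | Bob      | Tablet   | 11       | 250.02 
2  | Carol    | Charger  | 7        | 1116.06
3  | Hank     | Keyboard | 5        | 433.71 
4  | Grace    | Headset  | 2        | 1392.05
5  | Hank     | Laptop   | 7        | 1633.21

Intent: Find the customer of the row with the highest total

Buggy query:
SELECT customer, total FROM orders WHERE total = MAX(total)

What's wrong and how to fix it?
Bug: WHERE is evaluated per row; an aggregate over the whole table isn't defined there

Fix: Use a subquery: WHERE total = (SELECT MAX(total) FROM orders)

Corrected query:
SELECT customer, total FROM orders WHERE total = (SELECT MAX(total) FROM orders)

Result:
customer | total  
---------+--------
Hank     | 1633.21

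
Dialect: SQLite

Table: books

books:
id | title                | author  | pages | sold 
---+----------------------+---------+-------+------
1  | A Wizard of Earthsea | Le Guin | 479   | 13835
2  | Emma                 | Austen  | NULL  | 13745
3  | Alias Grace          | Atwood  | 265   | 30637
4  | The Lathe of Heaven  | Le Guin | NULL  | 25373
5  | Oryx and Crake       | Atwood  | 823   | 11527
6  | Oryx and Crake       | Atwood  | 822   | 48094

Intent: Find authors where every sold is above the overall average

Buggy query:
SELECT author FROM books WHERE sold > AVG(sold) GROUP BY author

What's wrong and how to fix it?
Bug: WHERE evaluates per row before aggregation, so AVG() is unavailable

Fix: Use a subquery for AVG and a HAVING MIN(...) filter so the condition holds for every row in the group

Corrected query:
SELECT author FROM books GROUP BY author HAVING MIN(sold) > (SELECT AVG(sold) FROM books)

Result:
(no rows)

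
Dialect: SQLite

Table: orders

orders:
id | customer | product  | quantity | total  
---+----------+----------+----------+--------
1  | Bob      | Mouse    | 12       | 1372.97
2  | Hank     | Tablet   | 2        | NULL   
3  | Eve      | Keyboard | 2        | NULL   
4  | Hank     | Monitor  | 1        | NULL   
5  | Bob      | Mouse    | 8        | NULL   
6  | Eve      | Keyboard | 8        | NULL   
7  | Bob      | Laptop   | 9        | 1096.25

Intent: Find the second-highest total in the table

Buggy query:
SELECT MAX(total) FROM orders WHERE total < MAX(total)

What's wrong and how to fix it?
Bug: The inner MAX is an aggregate inside WHERE, which is not allowed

Fix: Put the inner MAX in a scalar subquery

Corrected query:
SELECT MAX(total) FROM orders WHERE total < (SELECT MAX(total) FROM orders)

Result:
MAX(total)
----------
1096.25   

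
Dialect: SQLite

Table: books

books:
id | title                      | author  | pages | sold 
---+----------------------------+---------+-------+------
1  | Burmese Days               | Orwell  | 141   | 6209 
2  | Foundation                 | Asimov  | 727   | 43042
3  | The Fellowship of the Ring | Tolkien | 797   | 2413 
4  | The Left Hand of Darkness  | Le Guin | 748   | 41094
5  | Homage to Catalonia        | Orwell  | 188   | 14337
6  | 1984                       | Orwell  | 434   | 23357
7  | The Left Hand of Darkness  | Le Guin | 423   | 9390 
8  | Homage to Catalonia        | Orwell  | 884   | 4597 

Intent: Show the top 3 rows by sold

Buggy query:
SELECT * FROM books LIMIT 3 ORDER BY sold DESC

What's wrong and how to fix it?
Bug: ORDER BY cannot follow LIMIT; LIMIT is the final clause

Fix: Sort with ORDER BY, then apply LIMIT

Corrected query:
SELECT * FROM books ORDER BY sold DESC LIMIT 3

Result:
id | title                     | author  | pages | sold 
---+---------------------------+---------+-------+------
2  | Foundation                | Asimov  | 727   | 43042
4  | The Left Hand of Darkness | Le Guin | 748   | 41094
6  | 1984                      | Orwell  | 434   | 23357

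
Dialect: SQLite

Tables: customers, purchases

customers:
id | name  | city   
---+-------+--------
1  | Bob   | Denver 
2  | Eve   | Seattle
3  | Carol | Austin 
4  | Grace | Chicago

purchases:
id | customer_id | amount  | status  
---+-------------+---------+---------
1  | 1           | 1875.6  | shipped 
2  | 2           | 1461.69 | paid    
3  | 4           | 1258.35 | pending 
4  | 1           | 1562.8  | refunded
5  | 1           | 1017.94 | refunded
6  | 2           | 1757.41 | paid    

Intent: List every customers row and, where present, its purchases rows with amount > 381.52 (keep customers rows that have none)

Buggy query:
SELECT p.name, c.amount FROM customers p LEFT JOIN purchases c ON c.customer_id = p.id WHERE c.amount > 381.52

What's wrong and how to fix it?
Bug: A WHERE condition on the right-hand table after LEFT JOIN drops unmatched parents

Fix: Move the right-table condition into the ON clause so unmatched parents are kept

Corrected query:
SELECT p.name, c.amount FROM customers p LEFT JOIN purchases c ON c.customer_id = p.id AND c.amount > 381.52

Result:
name  | amount 
------+--------
Bob   | 1017.94
Bob   | 1562.8 
Bob   | 1875.6 
Eve   | 1461.69
Eve   | 1757.41
Carol | NULL   
Grace | 1258.35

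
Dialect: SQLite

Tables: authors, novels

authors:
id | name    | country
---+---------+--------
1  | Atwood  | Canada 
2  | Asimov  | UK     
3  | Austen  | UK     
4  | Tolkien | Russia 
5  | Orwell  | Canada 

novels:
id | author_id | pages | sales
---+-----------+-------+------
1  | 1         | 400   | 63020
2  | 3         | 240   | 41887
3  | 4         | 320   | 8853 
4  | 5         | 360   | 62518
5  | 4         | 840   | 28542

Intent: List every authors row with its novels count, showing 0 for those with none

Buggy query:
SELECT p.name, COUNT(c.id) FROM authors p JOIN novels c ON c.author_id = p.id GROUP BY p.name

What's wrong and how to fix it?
Bug: An inner join excludes parents with zero children

Fix: Use LEFT JOIN so parents without children still appear (COUNT(c.id) gives 0)

Corrected query:
SELECT p.name, COUNT(c.id) FROM authors p LEFT JOIN novels c ON c.author_id = p.id GROUP BY p.name

Result:
name    | COUNT(c.id)
--------+------------
Asimov  | 0          
Atwood  | 1          
Austen  | 1          
Orwell  | 1          
Tolkien | 2          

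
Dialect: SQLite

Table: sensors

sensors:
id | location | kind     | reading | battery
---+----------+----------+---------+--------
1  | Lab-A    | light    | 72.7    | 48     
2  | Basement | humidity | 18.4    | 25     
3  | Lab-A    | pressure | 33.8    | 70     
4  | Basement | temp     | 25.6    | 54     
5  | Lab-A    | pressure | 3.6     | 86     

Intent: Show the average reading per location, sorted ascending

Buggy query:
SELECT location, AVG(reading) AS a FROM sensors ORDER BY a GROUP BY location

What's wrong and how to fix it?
Bug: ORDER BY appears before GROUP BY; SQL clause order requires GROUP BY first

Fix: Move ORDER BY to the end, after GROUP BY

Corrected query:
SELECT location, AVG(reading) AS a FROM sensors GROUP BY location ORDER BY a

Result:
location | a   
---------+-----
Basement | 22  
Lab-A    | 36.7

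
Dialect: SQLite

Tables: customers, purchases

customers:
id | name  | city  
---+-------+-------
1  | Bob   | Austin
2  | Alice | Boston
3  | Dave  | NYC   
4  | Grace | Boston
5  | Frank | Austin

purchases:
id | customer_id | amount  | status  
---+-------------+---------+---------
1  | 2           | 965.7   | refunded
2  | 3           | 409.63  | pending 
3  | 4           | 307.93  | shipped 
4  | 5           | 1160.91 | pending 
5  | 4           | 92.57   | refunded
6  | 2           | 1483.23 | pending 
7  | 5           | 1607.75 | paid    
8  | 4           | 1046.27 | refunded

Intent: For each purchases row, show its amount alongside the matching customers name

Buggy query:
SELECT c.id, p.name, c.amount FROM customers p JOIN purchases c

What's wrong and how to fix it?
Bug: Missing join condition: each purchases row is matched to all customers rows instead of just its own

Fix: Specify the join condition linking the foreign key to the parent id

Corrected query:
SELECT c.id, p.name, c.amount FROM customers p JOIN purchases c ON c.customer_id = p.id

Result:
id | name  | amount 
---+-------+--------
1  | Alice | 965.7  
2  | Dave  | 409.63 
3  | Grace | 307.93 
4  | Frank | 1160.91
5  | Grace | 92.57  
6  | Alice | 1483.23
7  | Frank | 1607.75
8  | Grace | 1046.27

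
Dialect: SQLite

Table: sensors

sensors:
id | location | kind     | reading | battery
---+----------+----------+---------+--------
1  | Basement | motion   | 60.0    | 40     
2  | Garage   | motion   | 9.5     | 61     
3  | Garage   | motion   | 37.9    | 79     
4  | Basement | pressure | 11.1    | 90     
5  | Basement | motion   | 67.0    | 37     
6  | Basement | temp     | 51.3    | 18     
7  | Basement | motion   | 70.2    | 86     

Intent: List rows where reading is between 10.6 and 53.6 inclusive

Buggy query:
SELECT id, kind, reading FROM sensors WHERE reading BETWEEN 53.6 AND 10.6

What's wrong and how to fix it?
Bug: The bounds are reversed; BETWEEN a AND b requires a <= b to match anything

Fix: Swap the bounds so the smaller value comes first

Corrected query:
SELECT id, kind, reading FROM sensors WHERE reading BETWEEN 10.6 AND 53.6

Result:
id | kind     | reading
---+----------+--------
3  | motion   | 37.9   
4  | pressure | 11.1   
6  | temp     | 51.3   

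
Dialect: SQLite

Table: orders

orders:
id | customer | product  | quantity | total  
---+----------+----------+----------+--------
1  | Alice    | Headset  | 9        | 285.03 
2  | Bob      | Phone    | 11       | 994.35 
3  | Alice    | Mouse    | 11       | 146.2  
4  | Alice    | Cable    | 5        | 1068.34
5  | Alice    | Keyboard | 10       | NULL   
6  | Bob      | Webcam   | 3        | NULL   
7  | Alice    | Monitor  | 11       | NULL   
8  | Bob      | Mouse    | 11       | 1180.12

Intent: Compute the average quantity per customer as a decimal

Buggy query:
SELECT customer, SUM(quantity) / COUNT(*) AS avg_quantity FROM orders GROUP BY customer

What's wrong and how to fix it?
Bug: Both operands are integers, so '/' performs integer division and truncates

Fix: Multiply by 1.0 (or CAST to REAL) to force floating-point division

Corrected query:
SELECT customer, SUM(quantity) * 1.0 / COUNT(*) AS avg_quantity FROM orders GROUP BY customer

Result:
customer | avg_quantity
---------+-------------
Alice    | 9.2         
Bob      | 8.333333    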